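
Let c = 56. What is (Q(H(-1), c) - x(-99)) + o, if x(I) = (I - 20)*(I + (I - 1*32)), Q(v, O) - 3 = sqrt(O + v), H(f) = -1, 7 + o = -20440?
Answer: -47814 + sqrt(55) ≈ -47807.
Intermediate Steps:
o = -20447 (o = -7 - 20440 = -20447)
Q(v, O) = 3 + sqrt(O + v)
x(I) = (-32 + 2*I)*(-20 + I) (x(I) = (-20 + I)*(I + (I - 32)) = (-20 + I)*(I + (-32 + I)) = (-20 + I)*(-32 + 2*I) = (-32 + 2*I)*(-20 + I))
(Q(H(-1), c) - x(-99)) + o = ((3 + sqrt(56 - 1)) - (640 - 72*(-99) + 2*(-99)**2)) - 20447 = ((3 + sqrt(55)) - (640 + 7128 + 2*9801)) - 20447 = ((3 + sqrt(55)) - (640 + 7128 + 19602)) - 20447 = ((3 + sqrt(55)) - 1*27370) - 20447 = ((3 + sqrt(55)) - 27370) - 20447 = (-27367 + sqrt(55)) - 20447 = -47814 + sqrt(55)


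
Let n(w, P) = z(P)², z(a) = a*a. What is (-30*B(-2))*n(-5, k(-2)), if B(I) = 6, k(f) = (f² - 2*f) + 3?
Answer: -2635380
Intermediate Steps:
z(a) = a²
k(f) = 3 + f² - 2*f
n(w, P) = P⁴ (n(w, P) = (P²)² = P⁴)
(-30*B(-2))*n(-5, k(-2)) = (-30*6)*(3 + (-2)² - 2*(-2))⁴ = -180*(3 + 4 + 4)⁴ = -180*11⁴ = -180*14641 = -2635380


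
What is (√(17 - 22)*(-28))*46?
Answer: -1288*I*√5 ≈ -2880.1*I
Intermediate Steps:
(√(17 - 22)*(-28))*46 = (√(-5)*(-28))*46 = ((I*√5)*(-28))*46 = -28*I*√5*46 = -1288*I*√5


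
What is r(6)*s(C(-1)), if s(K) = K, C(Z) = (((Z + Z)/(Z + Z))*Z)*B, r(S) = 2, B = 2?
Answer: -4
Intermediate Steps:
C(Z) = 2*Z (C(Z) = (((Z + Z)/(Z + Z))*Z)*2 = (((2*Z)/((2*Z)))*Z)*2 = (((2*Z)*(1/(2*Z)))*Z)*2 = (1*Z)*2 = Z*2 = 2*Z)
r(6)*s(C(-1)) = 2*(2*(-1)) = 2*(-2) = -4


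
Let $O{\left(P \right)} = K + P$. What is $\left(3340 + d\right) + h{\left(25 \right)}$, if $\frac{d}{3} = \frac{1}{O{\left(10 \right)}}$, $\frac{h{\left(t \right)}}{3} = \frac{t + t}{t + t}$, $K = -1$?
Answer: $\frac{10030}{3} \approx 3343.3$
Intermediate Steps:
$O{\left(P \right)} = -1 + P$
$h{\left(t \right)} = 3$ ($h{\left(t \right)} = 3 \frac{t + t}{t + t} = 3 \frac{2 t}{2 t} = 3 \cdot 2 t \frac{1}{2 t} = 3 \cdot 1 = 3$)
$d = \frac{1}{3}$ ($d = \frac{3}{-1 + 10} = \frac{3}{9} = 3 \cdot \frac{1}{9} = \frac{1}{3} \approx 0.33333$)
$\left(3340 + d\right) + h{\left(25 \right)} = \left(3340 + \frac{1}{3}\right) + 3 = \frac{10021}{3} + 3 = \frac{10030}{3}$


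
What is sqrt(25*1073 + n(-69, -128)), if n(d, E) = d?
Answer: 2*sqrt(6689) ≈ 163.57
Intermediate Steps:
sqrt(25*1073 + n(-69, -128)) = sqrt(25*1073 - 69) = sqrt(26825 - 69) = sqrt(26756) = 2*sqrt(6689)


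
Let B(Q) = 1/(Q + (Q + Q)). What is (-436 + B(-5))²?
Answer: 42784681/225 ≈ 1.9015e+5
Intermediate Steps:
B(Q) = 1/(3*Q) (B(Q) = 1/(Q + 2*Q) = 1/(3*Q))
(-436 + B(-5))² = (-436 + (⅓)/(-5))² = (-436 + (⅓)*(-⅕))² = (-436 - 1/15)² = (-6541/15)² = 42784681/225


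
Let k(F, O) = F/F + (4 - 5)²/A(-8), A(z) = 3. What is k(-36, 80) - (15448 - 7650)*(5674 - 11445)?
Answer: 135006778/3 ≈ 4.5002e+7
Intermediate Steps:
k(F, O) = 4/3 (k(F, O) = F/F + (4 - 5)²/3 = 1 + (-1)²*(⅓) = 1 + 1*(⅓) = 1 + ⅓ = 4/3)
k(-36, 80) - (15448 - 7650)*(5674 - 11445) = 4/3 - (15448 - 7650)*(5674 - 11445) = 4/3 - 7798*(-5771) = 4/3 - 1*(-45002258) = 4/3 + 45002258 = 135006778/3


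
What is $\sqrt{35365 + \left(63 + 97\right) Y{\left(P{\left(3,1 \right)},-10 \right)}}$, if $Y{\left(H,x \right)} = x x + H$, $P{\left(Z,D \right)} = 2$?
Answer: $\sqrt{51685} \approx 227.34$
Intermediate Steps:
$Y{\left(H,x \right)} = H + x^{2}$ ($Y{\left(H,x \right)} = x^{2} + H = H + x^{2}$)
$\sqrt{35365 + \left(63 + 97\right) Y{\left(P{\left(3,1 \right)},-10 \right)}} = \sqrt{35365 + \left(63 + 97\right) \left(2 + \left(-10\right)^{2}\right)} = \sqrt{35365 + 160 \left(2 + 100\right)} = \sqrt{35365 + 160 \cdot 102} = \sqrt{35365 + 16320} = \sqrt{51685}$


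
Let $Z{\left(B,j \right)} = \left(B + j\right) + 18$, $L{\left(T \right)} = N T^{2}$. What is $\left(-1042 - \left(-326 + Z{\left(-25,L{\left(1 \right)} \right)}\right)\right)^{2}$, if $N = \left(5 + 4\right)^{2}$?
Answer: $624100$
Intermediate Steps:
$N = 81$ ($N = 9^{2} = 81$)
$L{\left(T \right)} = 81 T^{2}$
$Z{\left(B,j \right)} = 18 + B + j$
$\left(-1042 - \left(-326 + Z{\left(-25,L{\left(1 \right)} \right)}\right)\right)^{2} = \left(-1042 + \left(326 - \left(18 - 25 + 81 \cdot 1^{2}\right)\right)\right)^{2} = \left(-1042 + \left(326 - \left(18 - 25 + 81 \cdot 1\right)\right)\right)^{2} = \left(-1042 + \left(326 - \left(18 - 25 + 81\right)\right)\right)^{2} = \left(-1042 + \left(326 - 74\right)\right)^{2} = \left(-1042 + 252\right)^{2} = \left(-790\right)^{2} = 624100$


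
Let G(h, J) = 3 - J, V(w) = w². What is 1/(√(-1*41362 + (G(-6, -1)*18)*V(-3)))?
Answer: -I*√40714/40714 ≈ -0.004956*I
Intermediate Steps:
1/(√(-1*41362 + (G(-6, -1)*18)*V(-3))) = 1/(√(-1*41362 + ((3 - 1*(-1))*18)*(-3)²)) = 1/(√(-41362 + ((3 + 1)*18)*9)) = 1/(√(-41362 + (4*18)*9)) = 1/(√(-41362 + 72*9)) = 1/(√(-41362 + 648)) = 1/(√(-40714)) = 1/(I*√40714) = -I*√40714/40714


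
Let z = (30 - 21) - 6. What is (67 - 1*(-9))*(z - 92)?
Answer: -6764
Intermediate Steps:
z = 3 (z = 9 - 6 = 3)
(67 - 1*(-9))*(z - 92) = (67 - 1*(-9))*(3 - 92) = (67 + 9)*(-89) = 76*(-89) = -6764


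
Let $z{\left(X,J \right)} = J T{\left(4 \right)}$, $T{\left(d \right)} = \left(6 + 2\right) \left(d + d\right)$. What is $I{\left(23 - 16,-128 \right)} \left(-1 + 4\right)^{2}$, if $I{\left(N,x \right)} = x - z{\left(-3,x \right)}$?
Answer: $72576$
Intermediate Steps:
$T{\left(d \right)} = 16 d$ ($T{\left(d \right)} = 8 \cdot 2 d = 16 d$)
$z{\left(X,J \right)} = 64 J$ ($z{\left(X,J \right)} = J 16 \cdot 4 = J 64 = 64 J$)
$I{\left(N,x \right)} = - 63 x$ ($I{\left(N,x \right)} = x - 64 x = - 63 x$)
$I{\left(23 - 16,-128 \right)} \left(-1 + 4\right)^{2} = \left(-63\right) \left(-128\right) \left(-1 + 4\right)^{2} = 8064 \cdot 3^{2} = 8064 \cdot 9 = 72576$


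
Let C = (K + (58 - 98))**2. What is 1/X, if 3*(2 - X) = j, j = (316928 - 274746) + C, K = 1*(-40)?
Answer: -1/16192 ≈ -6.1759e-5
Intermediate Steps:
K = -40
C = 6400 (C = (-40 + (58 - 98))**2 = (-40 - 40)**2 = (-80)**2 = 6400)
j = 48582 (j = (316928 - 274746) + 6400 = 42182 + 6400 = 48582)
X = -16192 (X = 2 - 1/3*48582 = 2 - 16194 = -16192)
1/X = 1/(-16192) = -1/16192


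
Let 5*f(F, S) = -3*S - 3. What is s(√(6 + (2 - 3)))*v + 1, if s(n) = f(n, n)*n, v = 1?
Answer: -2 - 3*√5/5 ≈ -3.3416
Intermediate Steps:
f(F, S) = -⅗ - 3*S/5 (f(F, S) = (-3*S - 3)/5 = (-3 - 3*S)/5 = -⅗ - 3*S/5)
s(n) = n*(-⅗ - 3*n/5) (s(n) = (-⅗ - 3*n/5)*n = n*(-⅗ - 3*n/5))
s(√(6 + (2 - 3)))*v + 1 = -3*√(6 + (2 - 3))*(1 + √(6 + (2 - 3)))/5*1 + 1 = -3*√(6 - 1)*(1 + √(6 - 1))/5*1 + 1 = -3*√5*(1 + √5)/5*1 + 1 = -3*√5*(1 + √5)/5 + 1 = 1 - 3*√5*(1 + √5)/5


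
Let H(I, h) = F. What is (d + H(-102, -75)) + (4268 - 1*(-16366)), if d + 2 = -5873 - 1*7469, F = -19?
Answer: 7271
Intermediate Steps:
H(I, h) = -19
d = -13344 (d = -2 + (-5873 - 1*7469) = -2 + (-5873 - 7469) = -2 - 13342 = -13344)
(d + H(-102, -75)) + (4268 - 1*(-16366)) = (-13344 - 19) + (4268 - 1*(-16366)) = -13363 + (4268 + 16366) = -13363 + 20634 = 7271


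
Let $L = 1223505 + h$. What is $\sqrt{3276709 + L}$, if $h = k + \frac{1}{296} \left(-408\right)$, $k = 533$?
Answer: $\frac{2 \sqrt{1540380189}}{37} \approx 2121.5$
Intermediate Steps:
$h = \frac{19670}{37}$ ($h = 533 + \frac{1}{296} \left(-408\right) = 533 - \frac{51}{37} = \frac{19670}{37} \approx 531.62$)
$L = \frac{45289355}{37}$ ($L = 1223505 + \frac{19670}{37} = \frac{45289355}{37} \approx 1.224 \cdot 10^{6}$)
$\sqrt{3276709 + L} = \sqrt{3276709 + \frac{45289355}{37}} = \sqrt{\frac{166527588}{37}} = \frac{2 \sqrt{1540380189}}{37}$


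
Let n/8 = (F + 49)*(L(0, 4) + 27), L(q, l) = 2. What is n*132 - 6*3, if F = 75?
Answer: 3797358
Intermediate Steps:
n = 28768 (n = 8*((75 + 49)*(2 + 27)) = 8*(124*29) = 8*3596 = 28768)
n*132 - 6*3 = 28768*132 - 6*3 = 3797376 - 18 = 3797358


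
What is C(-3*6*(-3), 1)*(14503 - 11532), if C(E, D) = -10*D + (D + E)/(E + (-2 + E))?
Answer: -2985855/106 ≈ -28168.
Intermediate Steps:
C(E, D) = -10*D + (D + E)/(-2 + 2*E)
C(-3*6*(-3), 1)*(14503 - 11532) = ((-3*6*(-3) + 21*1 - 20*1*-3*6*(-3))/(2*(-1 - 3*6*(-3))))*(14503 - 11532) = ((-18*(-3) + 21 - 20*1*(-18*(-3)))/(2*(-1 - 18*(-3))))*2971 = ((54 + 21 - 20*1*54)/(2*(-1 + 54)))*2971 = ((1/2)*(54 + 21 - 1080)/53)*2971 = ((1/2)*(1/53)*(-1005))*2971 = -1005/106*2971 = -2985855/106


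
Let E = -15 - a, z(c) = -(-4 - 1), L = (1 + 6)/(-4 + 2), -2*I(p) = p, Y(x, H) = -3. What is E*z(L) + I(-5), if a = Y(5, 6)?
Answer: -115/2 ≈ -57.500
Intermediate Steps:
I(p) = -p/2
a = -3
L = -7/2 (L = 7/(-2) = 7*(-½) = -7/2 ≈ -3.5000)
z(c) = 5 (z(c) = -1*(-5) = 5)
E = -12 (E = -15 - 1*(-3) = -15 + 3 = -12)
E*z(L) + I(-5) = -12*5 - ½*(-5) = -60 + 5/2 = -115/2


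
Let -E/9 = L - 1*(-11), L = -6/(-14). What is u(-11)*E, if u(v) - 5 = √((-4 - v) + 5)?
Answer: -3600/7 - 1440*√3/7 ≈ -870.59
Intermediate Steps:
L = 3/7 (L = -6*(-1/14) = 3/7 ≈ 0.42857)
u(v) = 5 + √(1 - v) (u(v) = 5 + √((-4 - v) + 5) = 5 + √(1 - v))
E = -720/7 (E = -9*(3/7 - 1*(-11)) = -9*(3/7 + 11) = -9*80/7 = -720/7 ≈ -102.86)
u(-11)*E = (5 + √(1 - 1*(-11)))*(-720/7) = (5 + √(1 + 11))*(-720/7) = (5 + √12)*(-720/7) = (5 + 2*√3)*(-720/7) = -3600/7 - 1440*√3/7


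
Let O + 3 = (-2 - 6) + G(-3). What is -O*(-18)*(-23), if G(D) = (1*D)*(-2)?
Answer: 2070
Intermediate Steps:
G(D) = -2*D (G(D) = D*(-2) = -2*D)
O = -5 (O = -3 + ((-2 - 6) - 2*(-3)) = -3 + (-8 + 6) = -3 - 2 = -5)
-O*(-18)*(-23) = -(-5*(-18))*(-23) = -90*(-23) = -1*(-2070) = 2070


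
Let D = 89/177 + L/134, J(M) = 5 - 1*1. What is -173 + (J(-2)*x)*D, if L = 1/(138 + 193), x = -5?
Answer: -718558747/3925329 ≈ -183.06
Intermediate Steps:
J(M) = 4 (J(M) = 5 - 1 = 4)
L = 1/331 ≈ 0.0030211
D = 3947683/7850658 (D = 89/177 + (1/331)/134 = 89*(1/177) + (1/331)*(1/134) = 89/177 + 1/44354 = 3947683/7850658 ≈ 0.50285)
-173 + (J(-2)*x)*D = -173 + (4*(-5))*(3947683/7850658) = -173 - 20*3947683/7850658 = -173 - 39476830/3925329 = -718558747/3925329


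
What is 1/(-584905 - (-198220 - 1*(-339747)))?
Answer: -1/726432 ≈ -1.3766e-6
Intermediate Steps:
1/(-584905 - (-198220 - 1*(-339747))) = 1/(-584905 - (-198220 + 339747)) = 1/(-584905 - 1*141527) = 1/(-584905 - 141527) = 1/(-726432) = -1/726432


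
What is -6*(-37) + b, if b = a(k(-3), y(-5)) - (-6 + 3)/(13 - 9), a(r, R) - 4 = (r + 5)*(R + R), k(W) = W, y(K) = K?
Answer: 827/4 ≈ 206.75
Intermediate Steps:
a(r, R) = 4 + 2*R*(5 + r) (a(r, R) = 4 + (r + 5)*(R + R) = 4 + (5 + r)*(2*R) = 4 + 2*R*(5 + r))
b = -61/4 (b = (4 + 10*(-5) + 2*(-5)*(-3)) - (-6 + 3)/(13 - 9) = (4 - 50 + 30) - (-3)/4 = -16 - (-3)/4 = -16 - 1*(-3/4) = -16 + 3/4 = -61/4 ≈ -15.250)
-6*(-37) + b = -6*(-37) - 61/4 = 222 - 61/4 = 827/4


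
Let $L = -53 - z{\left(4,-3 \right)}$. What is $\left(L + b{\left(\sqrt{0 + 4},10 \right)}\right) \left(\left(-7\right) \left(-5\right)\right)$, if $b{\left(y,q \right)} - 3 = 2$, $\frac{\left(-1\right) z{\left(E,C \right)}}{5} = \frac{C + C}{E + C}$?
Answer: $-2730$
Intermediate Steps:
$z{\left(E,C \right)} = - \frac{10 C}{C + E}$ ($z{\left(E,C \right)} = - 5 \frac{C + C}{E + C} = - 5 \frac{2 C}{C + E} = - \frac{10 C}{C + E}$)
$b{\left(y,q \right)} = 5$ ($b{\left(y,q \right)} = 3 + 2 = 5$)
$L = -83$ ($L = -53 - \left(-10\right) \left(-3\right) \frac{1}{-3 + 4} = -53 - \left(-10\right) \left(-3\right) 1^{-1} = -53 - \left(-10\right) \left(-3\right) 1 = -53 - 30 = -83$)
$\left(L + b{\left(\sqrt{0 + 4},10 \right)}\right) \left(\left(-7\right) \left(-5\right)\right) = \left(-83 + 5\right) \left(\left(-7\right) \left(-5\right)\right) = \left(-78\right) 35 = -2730$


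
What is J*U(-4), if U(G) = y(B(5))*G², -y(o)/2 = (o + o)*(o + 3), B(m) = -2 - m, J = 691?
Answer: -1238272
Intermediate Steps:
y(o) = -4*o*(3 + o) (y(o) = -2*(o + o)*(o + 3) = -2*2*o*(3 + o) = -4*o*(3 + o))
U(G) = -112*G² (U(G) = (-4*(-2 - 1*5)*(3 + (-2 - 1*5)))*G² = (-4*(-2 - 5)*(3 + (-2 - 5)))*G² = (-4*(-7)*(3 - 7))*G² = (-4*(-7)*(-4))*G² = -112*G²)
J*U(-4) = 691*(-112*(-4)²) = 691*(-112*16) = 691*(-1792) = -1238272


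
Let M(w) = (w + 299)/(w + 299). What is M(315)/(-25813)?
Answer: -1/25813 ≈ -3.8740e-5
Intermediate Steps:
M(w) = 1 (M(w) = (299 + w)/(299 + w) = 1)
M(315)/(-25813) = 1/(-25813) = 1*(-1/25813) = -1/25813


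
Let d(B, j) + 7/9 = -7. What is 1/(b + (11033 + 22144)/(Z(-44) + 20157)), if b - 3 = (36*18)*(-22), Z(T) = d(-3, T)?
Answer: -181343/2584383186 ≈ -7.0169e-5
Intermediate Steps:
d(B, j) = -70/9 (d(B, j) = -7/9 - 7 = -70/9)
Z(T) = -70/9
b = -14253 (b = 3 + (36*18)*(-22) = 3 + 648*(-22) = 3 - 14256 = -14253)
1/(b + (11033 + 22144)/(Z(-44) + 20157)) = 1/(-14253 + (11033 + 22144)/(-70/9 + 20157)) = 1/(-14253 + 33177/(181343/9)) = 1/(-14253 + 33177*(9/181343)) = 1/(-14253 + 298593/181343) = 1/(-2584383186/181343) = -181343/2584383186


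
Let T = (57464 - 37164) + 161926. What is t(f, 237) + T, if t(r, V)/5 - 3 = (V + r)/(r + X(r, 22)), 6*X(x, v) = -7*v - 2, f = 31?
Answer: 182509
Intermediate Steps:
X(x, v) = -⅓ - 7*v/6 (X(x, v) = (-7*v - 2)/6 = (-2 - 7*v)/6 = -⅓ - 7*v/6)
T = 182226 (T = 20300 + 161926 = 182226)
t(r, V) = 15 + 5*(V + r)/(-26 + r) (t(r, V) = 15 + 5*((V + r)/(r + (-⅓ - 7/6*22))) = 15 + 5*((V + r)/(r + (-⅓ - 77/3))) = 15 + 5*((V + r)/(r - 26)) = 15 + 5*((V + r)/(-26 + r)) = 15 + 5*(V + r)/(-26 + r))
t(f, 237) + T = 5*(-78 + 237 + 4*31)/(-26 + 31) + 182226 = 5*(-78 + 237 + 124)/5 + 182226 = 5*(⅕)*283 + 182226 = 283 + 182226 = 182509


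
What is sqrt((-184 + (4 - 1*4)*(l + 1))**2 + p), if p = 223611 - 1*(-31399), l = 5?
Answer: sqrt(288866) ≈ 537.46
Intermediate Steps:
p = 255010 (p = 223611 + 31399 = 255010)
sqrt((-184 + (4 - 1*4)*(l + 1))**2 + p) = sqrt((-184 + (4 - 1*4)*(5 + 1))**2 + 255010) = sqrt((-184 + (4 - 4)*6)**2 + 255010) = sqrt((-184 + 0*6)**2 + 255010) = sqrt((-184 + 0)**2 + 255010) = sqrt((-184)**2 + 255010) = sqrt(33856 + 255010) = sqrt(288866)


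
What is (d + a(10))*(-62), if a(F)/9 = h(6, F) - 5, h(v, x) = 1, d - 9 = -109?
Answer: 8432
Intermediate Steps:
d = -100 (d = 9 - 109 = -100)
a(F) = -36 (a(F) = 9*(1 - 5) = 9*(-4) = -36)
(d + a(10))*(-62) = (-100 - 36)*(-62) = -136*(-62) = 8432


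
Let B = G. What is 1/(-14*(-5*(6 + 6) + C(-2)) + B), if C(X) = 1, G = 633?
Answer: 1/1459 ≈ 0.00068540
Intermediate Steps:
B = 633
1/(-14*(-5*(6 + 6) + C(-2)) + B) = 1/(-14*(-5*(6 + 6) + 1) + 633) = 1/(-14*(-5*12 + 1) + 633) = 1/(-14*(-60 + 1) + 633) = 1/(-14*(-59) + 633) = 1/(826 + 633) = 1/1459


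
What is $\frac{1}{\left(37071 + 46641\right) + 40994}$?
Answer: $\frac{1}{124706} \approx 8.0189 \cdot 10^{-6}$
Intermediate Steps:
$\frac{1}{\left(37071 + 46641\right) + 40994} = \frac{1}{83712 + 40994} = \frac{1}{124706}$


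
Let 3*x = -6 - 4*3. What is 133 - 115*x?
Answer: 823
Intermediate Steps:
x = -6 (x = (-6 - 4*3)/3 = (-6 - 12)/3 = (⅓)*(-18) = -6)
133 - 115*x = 133 - 115*(-6) = 133 + 690 = 823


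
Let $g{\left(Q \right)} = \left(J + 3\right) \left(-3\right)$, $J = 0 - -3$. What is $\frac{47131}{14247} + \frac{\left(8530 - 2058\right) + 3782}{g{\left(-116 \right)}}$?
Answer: $- \frac{8068910}{14247} \approx -566.36$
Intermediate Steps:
$J = 3$ ($J = 0 + 3 = 3$)
$g{\left(Q \right)} = -18$ ($g{\left(Q \right)} = \left(3 + 3\right) \left(-3\right) = 6 \left(-3\right) = -18$)
$\frac{47131}{14247} + \frac{\left(8530 - 2058\right) + 3782}{g{\left(-116 \right)}} = \frac{47131}{14247} + \frac{\left(8530 - 2058\right) + 3782}{-18} = 47131 \cdot \frac{1}{14247} + \left(6472 + 3782\right) \left(- \frac{1}{18}\right) = \frac{47131}{14247} + 10254 \left(- \frac{1}{18}\right) = \frac{47131}{14247} - \frac{1709}{3} = - \frac{8068910}{14247}$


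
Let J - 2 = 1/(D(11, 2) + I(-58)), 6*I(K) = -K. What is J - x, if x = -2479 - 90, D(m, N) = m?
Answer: 159405/62 ≈ 2571.0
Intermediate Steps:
x = -2569
I(K) = -K/6 (I(K) = (-K)/6 = -K/6)
J = 127/62 (J = 2 + 1/(11 - ⅙*(-58)) = 2 + 1/(11 + 29/3) = 2 + 1/(62/3) = 2 + 3/62 = 127/62 ≈ 2.0484)
J - x = 127/62 - 1*(-2569) = 127/62 + 2569 = 159405/62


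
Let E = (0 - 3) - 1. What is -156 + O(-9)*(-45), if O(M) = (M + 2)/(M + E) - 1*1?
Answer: -1758/13 ≈ -135.23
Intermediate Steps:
E = -4 (E = -3 - 1 = -4)
O(M) = -1 + (2 + M)/(-4 + M) (O(M) = (M + 2)/(M - 4) - 1*1 = (2 + M)/(-4 + M) - 1 = -1 + (2 + M)/(-4 + M))
-156 + O(-9)*(-45) = -156 + (6/(-4 - 9))*(-45) = -156 + (6/(-13))*(-45) = -156 + (6*(-1/13))*(-45) = -156 - 6/13*(-45) = -156 + 270/13 = -1758/13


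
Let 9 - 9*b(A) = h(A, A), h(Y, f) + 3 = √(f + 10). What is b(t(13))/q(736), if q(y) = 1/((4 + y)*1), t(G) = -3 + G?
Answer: 2960/3 - 1480*√5/9 ≈ 618.96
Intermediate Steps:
q(y) = 1/(4 + y)
h(Y, f) = -3 + √(10 + f) (h(Y, f) = -3 + √(f + 10) = -3 + √(10 + f))
b(A) = 4/3 - √(10 + A)/9 (b(A) = 1 - (-3 + √(10 + A))/9 = 1 + (⅓ - √(10 + A)/9) = 4/3 - √(10 + A)/9)
b(t(13))/q(736) = (4/3 - √(10 + (-3 + 13))/9)/(1/(4 + 736)) = (4/3 - √(10 + 10)/9)/(1/740) = (4/3 - 2*√5/9)/(1/740) = (4/3 - 2*√5/9)*740 = 2960/3 - 1480*√5/9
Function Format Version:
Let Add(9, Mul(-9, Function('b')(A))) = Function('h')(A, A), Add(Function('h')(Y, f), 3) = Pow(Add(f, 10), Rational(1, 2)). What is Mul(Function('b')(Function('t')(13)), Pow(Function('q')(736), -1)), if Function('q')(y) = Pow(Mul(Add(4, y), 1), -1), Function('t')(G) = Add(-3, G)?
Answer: Add(Rational(2960, 3), Mul(Rational(-1480, 9), Pow(5, Rational(1, 2)))) ≈ 618.96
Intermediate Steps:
Function('q')(y) = Pow(Add(4, y), -1)
Function('h')(Y, f) = Add(-3, Pow(Add(10, f), Rational(1, 2))) (Function('h')(Y, f) = Add(-3, Pow(Add(f, 10), Rational(1, 2))) = Add(-3, Pow(Add(10, f), Rational(1, 2))))
Function('b')(A) = Add(Rational(4, 3), Mul(Rational(-1, 9), Pow(Add(10, A), Rational(1, 2)))) (Function('b')(A) = Add(1, Mul(Rational(-1, 9), Add(-3, Pow(Add(10, A), Rational(1, 2))))) = Add(1, Add(Rational(1, 3), Mul(Rational(-1, 9), Pow(Add(10, A), Rational(1, 2))))) = Add(Rational(4, 3), Mul(Rational(-1, 9), Pow(Add(10, A), Rational(1, 2)))))
Mul(Function('b')(Function('t')(13)), Pow(Function('q')(736), -1)) = Mul(Add(Rational(4, 3), Mul(Rational(-1, 9), Pow(Add(10, Add(-3, 13)), Rational(1, 2)))), Pow(Pow(Add(4, 736), -1), -1)) = Mul(Add(Rational(4, 3), Mul(Rational(-1, 9), Pow(Add(10, 10), Rational(1, 2)))), Pow(Pow(740, -1), -1)) = Mul(Add(Rational(4, 3), Mul(Rational(-1, 9), Pow(20, Rational(1, 2)))), Pow(Rational(1, 740), -1)) = Mul(Add(Rational(4, 3), Mul(Rational(-1, 9), Mul(2, Pow(5, Rational(1, 2))))), 740) = Mul(Add(Rational(4, 3), Mul(Rational(-2, 9), Pow(5, Rational(1, 2)))), 740) = Add(Rational(2960, 3), Mul(Rational(-1480, 9), Pow(5, Rational(1, 2))))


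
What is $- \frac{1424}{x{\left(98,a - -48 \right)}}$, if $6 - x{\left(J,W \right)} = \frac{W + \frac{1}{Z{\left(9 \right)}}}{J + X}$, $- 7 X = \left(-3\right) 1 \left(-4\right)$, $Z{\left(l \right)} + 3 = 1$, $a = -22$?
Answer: $- \frac{1919552}{7731} \approx -248.29$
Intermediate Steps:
$Z{\left(l \right)} = -2$ ($Z{\left(l \right)} = -3 + 1 = -2$)
$X = - \frac{12}{7}$ ($X = - \frac{\left(-3\right) 1 \left(-4\right)}{7} = - \frac{\left(-3\right) \left(-4\right)}{7} = \left(- \frac{1}{7}\right) 12 = - \frac{12}{7} \approx -1.7143$)
$x{\left(J,W \right)} = 6 - \frac{- \frac{1}{2} + W}{- \frac{12}{7} + J}$ ($x{\left(J,W \right)} = 6 - \frac{W + \frac{1}{-2}}{J - \frac{12}{7}} = 6 - \frac{W - \frac{1}{2}}{- \frac{12}{7} + J} = 6 - \frac{- \frac{1}{2} + W}{- \frac{12}{7} + J}$)
$- \frac{1424}{x{\left(98,a - -48 \right)}} = - \frac{1424}{\frac{1}{2} \frac{1}{-12 + 7 \cdot 98} \left(-137 - 14 \left(-22 - -48\right) + 84 \cdot 98\right)} = - \frac{1424}{\frac{1}{2} \frac{1}{-12 + 686} \left(-137 - 14 \left(-22 + 48\right) + 8232\right)} = - \frac{1424}{\frac{1}{2} \cdot \frac{1}{674} \left(-137 - 364 + 8232\right)} = - \frac{1424}{\frac{1}{2} \cdot \frac{1}{674} \cdot 7731} = - \frac{1424}{\frac{7731}{1348}} = \left(-1424\right) \frac{1348}{7731} = - \frac{1919552}{7731}$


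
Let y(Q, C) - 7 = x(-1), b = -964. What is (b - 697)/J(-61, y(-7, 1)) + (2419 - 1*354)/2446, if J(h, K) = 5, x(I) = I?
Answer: -4052481/12230 ≈ -331.36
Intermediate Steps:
y(Q, C) = 6 (y(Q, C) = 7 - 1 = 6)
(b - 697)/J(-61, y(-7, 1)) + (2419 - 1*354)/2446 = (-964 - 697)/5 + (2419 - 1*354)/2446 = -1661*⅕ + (2419 - 354)*(1/2446) = -1661/5 + 2065*(1/2446) = -1661/5 + 2065/2446 = -4052481/12230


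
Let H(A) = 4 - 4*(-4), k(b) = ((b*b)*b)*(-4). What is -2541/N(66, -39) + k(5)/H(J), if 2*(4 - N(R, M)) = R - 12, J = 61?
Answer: 1966/23 ≈ 85.478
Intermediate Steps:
k(b) = -4*b**3 (k(b) = (b**2*b)*(-4) = b**3*(-4) = -4*b**3)
H(A) = 20 (H(A) = 4 + 16 = 20)
N(R, M) = 10 - R/2 (N(R, M) = 4 - (R - 12)/2 = 4 - (-12 + R)/2 = 4 + (6 - R/2) = 10 - R/2)
-2541/N(66, -39) + k(5)/H(J) = -2541/(10 - 1/2*66) - 4*5**3/20 = -2541/(10 - 33) - 4*125*(1/20) = -2541/(-23) - 500*1/20 = -2541*(-1/23) - 25 = 2541/23 - 25 = 1966/23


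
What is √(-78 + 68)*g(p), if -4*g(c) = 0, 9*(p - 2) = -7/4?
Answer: 0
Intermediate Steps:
p = 65/36 (p = 2 + (-7/4)/9 = 2 + (-7*¼)/9 = 2 + (⅑)*(-7/4) = 2 - 7/36 = 65/36 ≈ 1.8056)
g(c) = 0 (g(c) = -¼*0 = 0)
√(-78 + 68)*g(p) = √(-78 + 68)*0 = √(-10)*0 = (I*√10)*0 = 0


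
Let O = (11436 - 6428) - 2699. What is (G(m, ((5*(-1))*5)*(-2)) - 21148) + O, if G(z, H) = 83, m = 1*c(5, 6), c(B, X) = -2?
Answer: -18756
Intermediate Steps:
m = -2 (m = 1*(-2) = -2)
O = 2309 (O = 5008 - 2699 = 2309)
(G(m, ((5*(-1))*5)*(-2)) - 21148) + O = (83 - 21148) + 2309 = -21065 + 2309 = -18756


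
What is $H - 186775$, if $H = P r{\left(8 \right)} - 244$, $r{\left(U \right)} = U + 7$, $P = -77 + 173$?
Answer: $-185579$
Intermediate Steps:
$P = 96$
$r{\left(U \right)} = 7 + U$
$H = 1196$ ($H = 96 \left(7 + 8\right) - 244 = 96 \cdot 15 - 244 = 1440 - 244 = 1196$)
$H - 186775 = 1196 - 186775 = -185579$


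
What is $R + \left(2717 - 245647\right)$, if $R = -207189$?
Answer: $-450119$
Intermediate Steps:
$R + \left(2717 - 245647\right) = -207189 + \left(2717 - 245647\right) = -207189 - 242930 = -450119$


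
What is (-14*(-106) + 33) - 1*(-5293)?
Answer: 6810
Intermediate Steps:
(-14*(-106) + 33) - 1*(-5293) = (1484 + 33) + 5293 = 1517 + 5293 = 6810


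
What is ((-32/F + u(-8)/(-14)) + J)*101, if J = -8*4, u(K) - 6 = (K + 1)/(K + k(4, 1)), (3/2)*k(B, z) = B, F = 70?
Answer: -3730637/1120 ≈ -3330.9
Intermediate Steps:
k(B, z) = 2*B/3
u(K) = 6 + (1 + K)/(8/3 + K) (u(K) = 6 + (K + 1)/(K + (2/3)*4) = 6 + (1 + K)/(K + 8/3) = 6 + (1 + K)/(8/3 + K))
J = -32
((-32/F + u(-8)/(-14)) + J)*101 = ((-32/70 + (3*(17 + 7*(-8))/(8 + 3*(-8)))/(-14)) - 32)*101 = ((-32*1/70 + (3*(17 - 56)/(8 - 24))*(-1/14)) - 32)*101 = ((-16/35 + (3*(-39)/(-16))*(-1/14)) - 32)*101 = ((-16/35 + (3*(-1/16)*(-39))*(-1/14)) - 32)*101 = ((-16/35 + (117/16)*(-1/14)) - 32)*101 = ((-16/35 - 117/224) - 32)*101 = (-1097/1120 - 32)*101 = -36937/1120*101 = -3730637/1120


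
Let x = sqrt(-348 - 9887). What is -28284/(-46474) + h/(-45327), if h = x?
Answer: 14142/23237 - I*sqrt(10235)/45327 ≈ 0.6086 - 0.002232*I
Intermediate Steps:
x = I*sqrt(10235) (x = sqrt(-10235) = I*sqrt(10235) ≈ 101.17*I)
h = I*sqrt(10235) ≈ 101.17*I
-28284/(-46474) + h/(-45327) = -28284/(-46474) + (I*sqrt(10235))/(-45327) = -28284*(-1/46474) + (I*sqrt(10235))*(-1/45327) = 14142/23237 - I*sqrt(10235)/45327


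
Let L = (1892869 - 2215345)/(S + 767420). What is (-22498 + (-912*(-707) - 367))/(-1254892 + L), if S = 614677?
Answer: -286517461381/578127597000 ≈ -0.49560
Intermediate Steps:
L = -107492/460699 (L = (1892869 - 2215345)/(614677 + 767420) = -322476/1382097 = -322476*1/1382097 = -107492/460699 ≈ -0.23332)
(-22498 + (-912*(-707) - 367))/(-1254892 + L) = (-22498 + (-912*(-707) - 367))/(-1254892 - 107492/460699) = (-22498 + (644784 - 367))/(-578127597000/460699) = (-22498 + 644417)*(-460699/578127597000) = 621919*(-460699/578127597000) = -286517461381/578127597000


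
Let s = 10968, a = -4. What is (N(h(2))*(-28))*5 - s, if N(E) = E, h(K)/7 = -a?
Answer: -14888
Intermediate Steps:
h(K) = 28 (h(K) = 7*(-1*(-4)) = 7*4 = 28)
(N(h(2))*(-28))*5 - s = (28*(-28))*5 - 1*10968 = -784*5 - 10968 = -3920 - 10968 = -14888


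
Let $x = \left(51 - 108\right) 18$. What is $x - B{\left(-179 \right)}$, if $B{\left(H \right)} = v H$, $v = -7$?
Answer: $-2279$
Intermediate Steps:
$x = -1026$ ($x = \left(-57\right) 18 = -1026$)
$B{\left(H \right)} = - 7 H$
$x - B{\left(-179 \right)} = -1026 - \left(-7\right) \left(-179\right) = -1026 - 1253 = -2279$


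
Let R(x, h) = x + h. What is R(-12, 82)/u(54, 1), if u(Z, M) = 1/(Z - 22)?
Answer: 2240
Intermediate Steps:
R(x, h) = h + x
u(Z, M) = 1/(-22 + Z)
R(-12, 82)/u(54, 1) = (82 - 12)/(1/(-22 + 54)) = 70/(1/32) = 70*32 = 2240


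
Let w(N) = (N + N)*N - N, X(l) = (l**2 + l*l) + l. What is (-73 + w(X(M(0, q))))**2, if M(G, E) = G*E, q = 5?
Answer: 5329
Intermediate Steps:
M(G, E) = E*G
X(l) = l + 2*l**2 (X(l) = (l**2 + l**2) + l = 2*l**2 + l = l + 2*l**2)
w(N) = -N + 2*N**2 (w(N) = (2*N)*N - N = 2*N**2 - N = -N + 2*N**2)
(-73 + w(X(M(0, q))))**2 = (-73 + ((5*0)*(1 + 2*(5*0)))*(-1 + 2*((5*0)*(1 + 2*(5*0)))))**2 = (-73 + (0*(1 + 2*0))*(-1 + 2*(0*(1 + 2*0))))**2 = (-73 + (0*(1 + 0))*(-1 + 2*(0*(1 + 0))))**2 = (-73 + (0*1)*(-1 + 2*(0*1)))**2 = (-73 + 0*(-1 + 2*0))**2 = (-73 + 0*(-1 + 0))**2 = (-73 + 0*(-1))**2 = (-73 + 0)**2 = (-73)**2 = 5329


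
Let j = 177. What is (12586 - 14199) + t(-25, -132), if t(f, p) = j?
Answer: -1436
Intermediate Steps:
t(f, p) = 177
(12586 - 14199) + t(-25, -132) = (12586 - 14199) + 177 = -1613 + 177 = -1436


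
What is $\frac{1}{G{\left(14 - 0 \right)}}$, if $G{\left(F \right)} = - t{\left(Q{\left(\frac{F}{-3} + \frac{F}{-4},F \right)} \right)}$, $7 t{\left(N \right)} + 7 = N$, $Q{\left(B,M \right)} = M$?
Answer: $-1$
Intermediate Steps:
$t{\left(N \right)} = -1 + \frac{N}{7}$
$G{\left(F \right)} = 1 - \frac{F}{7}$ ($G{\left(F \right)} = - (-1 + \frac{F}{7}) = 1 - \frac{F}{7}$)
$\frac{1}{G{\left(14 - 0 \right)}} = \frac{1}{1 - \frac{14 - 0}{7}} = \frac{1}{1 - \frac{14 + 0}{7}} = \frac{1}{1 - 2} = \frac{1}{-1} = -1$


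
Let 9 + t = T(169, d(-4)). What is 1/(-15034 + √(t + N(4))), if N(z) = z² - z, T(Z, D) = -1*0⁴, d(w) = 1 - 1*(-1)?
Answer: -15034/226021153 - √3/226021153 ≈ -6.6524e-5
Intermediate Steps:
d(w) = 2 (d(w) = 1 + 1 = 2)
T(Z, D) = 0 (T(Z, D) = -1*0 = 0)
t = -9 (t = -9 + 0 = -9)
1/(-15034 + √(t + N(4))) = 1/(-15034 + √(-9 + 4*(-1 + 4))) = 1/(-15034 + √(-9 + 4*3)) = 1/(-15034 + √(-9 + 12)) = 1/(-15034 + √3)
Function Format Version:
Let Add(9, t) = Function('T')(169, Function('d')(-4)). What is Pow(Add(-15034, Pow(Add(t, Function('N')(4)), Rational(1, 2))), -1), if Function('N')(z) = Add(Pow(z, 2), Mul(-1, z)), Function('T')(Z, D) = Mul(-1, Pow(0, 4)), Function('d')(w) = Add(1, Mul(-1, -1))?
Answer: Add(Rational(-15034, 226021153), Mul(Rational(-1, 226021153), Pow(3, Rational(1, 2)))) ≈ -6.6524e-5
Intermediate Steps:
Function('d')(w) = 2 (Function('d')(w) = Add(1, 1) = 2)
Function('T')(Z, D) = 0 (Function('T')(Z, D) = Mul(-1, 0) = 0)
t = -9 (t = Add(-9, 0) = -9)
Pow(Add(-15034, Pow(Add(t, Function('N')(4)), Rational(1, 2))), -1) = Pow(Add(-15034, Pow(Add(-9, Mul(4, Add(-1, 4))), Rational(1, 2))), -1) = Pow(Add(-15034, Pow(Add(-9, Mul(4, 3)), Rational(1, 2))), -1) = Pow(Add(-15034, Pow(Add(-9, 12), Rational(1, 2))), -1) = Pow(Add(-15034, Pow(3, Rational(1, 2))), -1)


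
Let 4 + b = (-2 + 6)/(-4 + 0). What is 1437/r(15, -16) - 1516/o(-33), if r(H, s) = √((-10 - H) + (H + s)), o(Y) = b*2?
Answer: 758/5 - 1437*I*√26/26 ≈ 151.6 - 281.82*I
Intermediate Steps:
b = -5 (b = -4 + (-2 + 6)/(-4 + 0) = -4 + 4/(-4) = -4 + 4*(-¼) = -4 - 1 = -5)
o(Y) = -10 (o(Y) = -5*2 = -10)
r(H, s) = √(-10 + s)
1437/r(15, -16) - 1516/o(-33) = 1437/(√(-10 - 16)) - 1516/(-10) = 1437/(√(-26)) - 1516*(-⅒) = 1437/((I*√26)) + 758/5 = 1437*(-I*√26/26) + 758/5 = -1437*I*√26/26 + 758/5 = 758/5 - 1437*I*√26/26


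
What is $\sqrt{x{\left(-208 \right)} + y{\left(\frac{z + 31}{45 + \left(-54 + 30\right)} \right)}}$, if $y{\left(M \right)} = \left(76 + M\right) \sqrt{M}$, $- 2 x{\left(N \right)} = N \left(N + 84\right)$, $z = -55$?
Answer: $\frac{2 \sqrt{-157976 + 262 i \sqrt{14}}}{7} \approx 0.35235 + 113.56 i$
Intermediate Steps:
$x{\left(N \right)} = - \frac{N \left(84 + N\right)}{2}$ ($x{\left(N \right)} = - \frac{N \left(N + 84\right)}{2} = - \frac{N \left(84 + N\right)}{2}$)
$y{\left(M \right)} = \sqrt{M} \left(76 + M\right)$
$\sqrt{x{\left(-208 \right)} + y{\left(\frac{z + 31}{45 + \left(-54 + 30\right)} \right)}} = \sqrt{\left(- \frac{1}{2}\right) \left(-208\right) \left(84 - 208\right) + \sqrt{\frac{-55 + 31}{45 + \left(-54 + 30\right)}} \left(76 + \frac{-55 + 31}{45 + \left(-54 + 30\right)}\right)} = \sqrt{\left(- \frac{1}{2}\right) \left(-208\right) \left(-124\right) + \sqrt{- \frac{24}{45 - 24}} \left(76 - \frac{24}{45 - 24}\right)} = \sqrt{-12896 + \sqrt{- \frac{24}{21}} \left(76 - \frac{24}{21}\right)} = \sqrt{-12896 + \sqrt{\left(-24\right) \frac{1}{21}} \left(76 - \frac{8}{7}\right)} = \sqrt{-12896 + \sqrt{- \frac{8}{7}} \left(76 - \frac{8}{7}\right)} = \sqrt{-12896 + \frac{2 i \sqrt{14}}{7} \cdot \frac{524}{7}} = \sqrt{-12896 + \frac{1048 i \sqrt{14}}{49}}$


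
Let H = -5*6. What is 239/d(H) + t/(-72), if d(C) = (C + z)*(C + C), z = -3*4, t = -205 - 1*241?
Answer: 1761/280 ≈ 6.2893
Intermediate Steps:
H = -30
t = -446 (t = -205 - 241 = -446)
z = -12
d(C) = 2*C*(-12 + C) (d(C) = (C - 12)*(C + C) = (-12 + C)*(2*C) = 2*C*(-12 + C))
239/d(H) + t/(-72) = 239/((2*(-30)*(-12 - 30))) - 446/(-72) = 239/((2*(-30)*(-42))) - 446*(-1/72) = 239/2520 + 223/36 = 1761/280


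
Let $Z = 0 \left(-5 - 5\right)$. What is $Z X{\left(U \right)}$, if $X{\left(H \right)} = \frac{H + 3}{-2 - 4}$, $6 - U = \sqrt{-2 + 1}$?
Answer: $0$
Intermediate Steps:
$U = 6 - i$ ($U = 6 - \sqrt{-2 + 1} = 6 - \sqrt{-1} = 6 - i \approx 6.0 - 1.0 i$)
$X{\left(H \right)} = - \frac{1}{2} - \frac{H}{6}$ ($X{\left(H \right)} = \frac{3 + H}{-6} = \left(3 + H\right) \left(- \frac{1}{6}\right) = - \frac{1}{2} - \frac{H}{6}$)
$Z = 0$ ($Z = 0 \left(-10\right) = 0$)
$Z X{\left(U \right)} = 0 \left(- \frac{1}{2} - \frac{6 - i}{6}\right) = 0 \left(- \frac{1}{2} - \left(1 - \frac{i}{6}\right)\right) = 0 \left(- \frac{3}{2} + \frac{i}{6}\right) = 0$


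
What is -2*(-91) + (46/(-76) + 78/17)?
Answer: 120145/646 ≈ 185.98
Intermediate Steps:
-2*(-91) + (46/(-76) + 78/17) = 182 + (46*(-1/76) + 78*(1/17)) = 182 + (-23/38 + 78/17) = 182 + 2573/646 = 120145/646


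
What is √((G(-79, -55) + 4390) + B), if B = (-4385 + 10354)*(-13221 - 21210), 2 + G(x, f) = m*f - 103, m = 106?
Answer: 6*I*√5708894 ≈ 14336.0*I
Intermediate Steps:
G(x, f) = -105 + 106*f (G(x, f) = -2 + (106*f - 103) = -2 + (-103 + 106*f) = -105 + 106*f)
B = -205518639 (B = 5969*(-34431) = -205518639)
√((G(-79, -55) + 4390) + B) = √(((-105 + 106*(-55)) + 4390) - 205518639) = √(((-105 - 5830) + 4390) - 205518639) = √((-5935 + 4390) - 205518639) = √(-1545 - 205518639) = √(-205520184) = 6*I*√5708894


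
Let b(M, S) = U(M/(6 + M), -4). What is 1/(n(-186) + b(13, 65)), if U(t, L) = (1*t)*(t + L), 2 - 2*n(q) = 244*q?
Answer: 361/8191354 ≈ 4.4071e-5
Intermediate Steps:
n(q) = 1 - 122*q
U(t, L) = t*(L + t)
b(M, S) = M*(-4 + M/(6 + M))/(6 + M) (b(M, S) = (M/(6 + M))*(-4 + M/(6 + M)) = M*(-4 + M/(6 + M))/(6 + M))
1/(n(-186) + b(13, 65)) = 1/((1 - 122*(-186)) + 3*13*(-8 - 1*13)/(6 + 13)**2) = 1/((1 + 22692) + 3*13*(-8 - 13)/19**2) = 1/(22693 + 3*13*(1/361)*(-21)) = 1/(22693 - 819/361) = 1/(8191354/361) = 361/8191354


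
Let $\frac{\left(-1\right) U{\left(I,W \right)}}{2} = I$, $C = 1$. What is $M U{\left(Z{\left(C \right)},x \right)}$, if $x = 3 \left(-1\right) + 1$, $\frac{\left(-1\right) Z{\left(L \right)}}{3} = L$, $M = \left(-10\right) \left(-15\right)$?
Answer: $900$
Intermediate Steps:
$M = 150$
$Z{\left(L \right)} = - 3 L$
$x = -2$ ($x = -3 + 1 = -2$)
$U{\left(I,W \right)} = - 2 I$
$M U{\left(Z{\left(C \right)},x \right)} = 150 \left(- 2 \left(\left(-3\right) 1\right)\right) = 150 \left(\left(-2\right) \left(-3\right)\right) = 150 \cdot 6 = 900$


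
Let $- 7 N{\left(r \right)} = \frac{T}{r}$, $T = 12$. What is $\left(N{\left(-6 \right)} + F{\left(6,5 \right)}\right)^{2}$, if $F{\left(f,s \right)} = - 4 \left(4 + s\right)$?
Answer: $\frac{62500}{49} \approx 1275.5$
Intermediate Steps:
$F{\left(f,s \right)} = -16 - 4 s$
$N{\left(r \right)} = - \frac{12}{7 r}$ ($N{\left(r \right)} = - \frac{12 \frac{1}{r}}{7} = - \frac{12}{7 r}$)
$\left(N{\left(-6 \right)} + F{\left(6,5 \right)}\right)^{2} = \left(- \frac{12}{7 \left(-6\right)} - 36\right)^{2} = \left(\left(- \frac{12}{7}\right) \left(- \frac{1}{6}\right) - 36\right)^{2} = \left(\frac{2}{7} - 36\right)^{2} = \left(- \frac{250}{7}\right)^{2} = \frac{62500}{49}$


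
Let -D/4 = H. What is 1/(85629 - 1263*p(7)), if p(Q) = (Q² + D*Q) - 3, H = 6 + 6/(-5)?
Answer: 5/986391 ≈ 5.0690e-6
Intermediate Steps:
H = 24/5 (H = 6 + 6*(-⅕) = 6 - 6/5 = 24/5 ≈ 4.8000)
D = -96/5 (D = -4*24/5 = -96/5 ≈ -19.200)
p(Q) = -3 + Q² - 96*Q/5 (p(Q) = (Q² - 96*Q/5) - 3 = -3 + Q² - 96*Q/5)
1/(85629 - 1263*p(7)) = 1/(85629 - 1263*(-3 + 7² - 96/5*7)) = 1/(85629 - 1263*(-3 + 49 - 672/5)) = 1/(85629 - 1263*(-442/5)) = 1/(85629 + 558246/5) = 1/(986391/5) = 5/986391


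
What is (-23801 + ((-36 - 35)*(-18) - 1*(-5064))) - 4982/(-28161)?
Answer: -491657917/28161 ≈ -17459.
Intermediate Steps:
(-23801 + ((-36 - 35)*(-18) - 1*(-5064))) - 4982/(-28161) = (-23801 + (-71*(-18) + 5064)) - 4982*(-1/28161) = (-23801 + (1278 + 5064)) + 4982/28161 = (-23801 + 6342) + 4982/28161 = -17459 + 4982/28161 = -491657917/28161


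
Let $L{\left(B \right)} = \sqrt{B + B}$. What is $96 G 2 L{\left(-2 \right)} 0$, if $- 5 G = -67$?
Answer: $0$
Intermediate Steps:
$G = \frac{67}{5}$ ($G = \left(- \frac{1}{5}\right) \left(-67\right) = \frac{67}{5} \approx 13.4$)
$L{\left(B \right)} = \sqrt{2} \sqrt{B}$ ($L{\left(B \right)} = \sqrt{2 B} = \sqrt{2} \sqrt{B}$)
$96 G 2 L{\left(-2 \right)} 0 = 96 \cdot \frac{67}{5} \cdot 2 \sqrt{2} \sqrt{-2} \cdot 0 = \frac{6432 \cdot 2 \sqrt{2} i \sqrt{2} \cdot 0}{5} = \frac{6432 \cdot 2 \cdot 2 i 0}{5} = \frac{6432 \cdot 4 i 0}{5} = \frac{6432}{5} \cdot 0 = 0$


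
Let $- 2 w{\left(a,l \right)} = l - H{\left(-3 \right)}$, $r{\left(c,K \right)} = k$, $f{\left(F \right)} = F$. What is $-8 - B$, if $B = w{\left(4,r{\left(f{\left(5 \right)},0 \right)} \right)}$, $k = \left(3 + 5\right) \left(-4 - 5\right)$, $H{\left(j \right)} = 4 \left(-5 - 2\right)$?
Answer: $-30$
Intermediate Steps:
$H{\left(j \right)} = -28$ ($H{\left(j \right)} = 4 \left(-7\right) = -28$)
$k = -72$ ($k = 8 \left(-9\right) = -72$)
$r{\left(c,K \right)} = -72$
$w{\left(a,l \right)} = -14 - \frac{l}{2}$ ($w{\left(a,l \right)} = - \frac{l - -28}{2} = - \frac{l + 28}{2} = - \frac{28 + l}{2} = -14 - \frac{l}{2}$)
$B = 22$ ($B = -14 - -36 = -14 + 36 = 22$)
$-8 - B = -8 - 22 = -30$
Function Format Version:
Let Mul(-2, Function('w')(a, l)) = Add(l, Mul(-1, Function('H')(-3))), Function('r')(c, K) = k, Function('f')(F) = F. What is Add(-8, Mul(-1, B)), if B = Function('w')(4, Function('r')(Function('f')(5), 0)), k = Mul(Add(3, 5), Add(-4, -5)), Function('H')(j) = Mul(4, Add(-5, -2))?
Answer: -30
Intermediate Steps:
Function('H')(j) = -28 (Function('H')(j) = Mul(4, -7) = -28)
k = -72 (k = Mul(8, -9) = -72)
Function('r')(c, K) = -72
Function('w')(a, l) = Add(-14, Mul(Rational(-1, 2), l)) (Function('w')(a, l) = Mul(Rational(-1, 2), Add(l, Mul(-1, -28))) = Mul(Rational(-1, 2), Add(l, 28)) = Mul(Rational(-1, 2), Add(28, l)) = Add(-14, Mul(Rational(-1, 2), l)))
B = 22 (B = Add(-14, Mul(Rational(-1, 2), -72)) = Add(-14, 36) = 22)
Add(-8, Mul(-1, B)) = Add(-8, Mul(-1, 22)) = Add(-8, -22) = -30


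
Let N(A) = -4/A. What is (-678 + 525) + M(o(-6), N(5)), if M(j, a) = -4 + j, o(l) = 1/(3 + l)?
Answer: -472/3 ≈ -157.33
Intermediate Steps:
(-678 + 525) + M(o(-6), N(5)) = (-678 + 525) + (-4 + 1/(3 - 6)) = -153 + (-4 + 1/(-3)) = -153 + (-4 - ⅓) = -153 - 13/3 = -472/3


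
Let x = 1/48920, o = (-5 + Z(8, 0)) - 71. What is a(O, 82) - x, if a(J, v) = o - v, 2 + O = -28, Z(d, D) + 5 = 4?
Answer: -7778281/48920 ≈ -159.00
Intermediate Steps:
Z(d, D) = -1 (Z(d, D) = -5 + 4 = -1)
o = -77 (o = (-5 - 1) - 71 = -6 - 71 = -77)
O = -30 (O = -2 - 28 = -30)
a(J, v) = -77 - v
x = 1/48920 ≈ 2.0442e-5
a(O, 82) - x = (-77 - 1*82) - 1*1/48920 = (-77 - 82) - 1/48920 = -159 - 1/48920 = -7778281/48920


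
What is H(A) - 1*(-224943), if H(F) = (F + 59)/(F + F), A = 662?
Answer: 297825253/1324 ≈ 2.2494e+5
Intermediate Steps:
H(F) = (59 + F)/(2*F) (H(F) = (59 + F)/((2*F)) = (59 + F)*(1/(2*F)) = (59 + F)/(2*F))
H(A) - 1*(-224943) = (1/2)*(59 + 662)/662 - 1*(-224943) = (1/2)*(1/662)*721 + 224943 = 721/1324 + 224943 = 297825253/1324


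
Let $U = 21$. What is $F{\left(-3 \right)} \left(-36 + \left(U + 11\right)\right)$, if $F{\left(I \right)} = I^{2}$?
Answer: $-36$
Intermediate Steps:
$F{\left(-3 \right)} \left(-36 + \left(U + 11\right)\right) = \left(-3\right)^{2} \left(-36 + \left(21 + 11\right)\right) = 9 \left(-36 + 32\right) = 9 \left(-4\right) = -36$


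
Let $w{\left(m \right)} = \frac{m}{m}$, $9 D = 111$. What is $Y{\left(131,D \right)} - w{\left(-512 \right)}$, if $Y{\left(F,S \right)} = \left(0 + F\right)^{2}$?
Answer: $17160$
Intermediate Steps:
$D = \frac{37}{3}$ ($D = \frac{1}{9} \cdot 111 = \frac{37}{3} \approx 12.333$)
$w{\left(m \right)} = 1$
$Y{\left(F,S \right)} = F^{2}$
$Y{\left(131,D \right)} - w{\left(-512 \right)} = 131^{2} - 1 = 17161 - 1 = 17160$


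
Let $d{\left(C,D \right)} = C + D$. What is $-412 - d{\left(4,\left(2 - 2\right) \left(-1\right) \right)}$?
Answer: $-416$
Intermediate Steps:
$-412 - d{\left(4,\left(2 - 2\right) \left(-1\right) \right)} = -412 - \left(4 + \left(2 - 2\right) \left(-1\right)\right) = -412 - \left(4 + 0 \left(-1\right)\right) = -412 - \left(4 + 0\right) = -412 - 4 = -416$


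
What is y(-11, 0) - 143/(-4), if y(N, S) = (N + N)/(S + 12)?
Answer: 407/12 ≈ 33.917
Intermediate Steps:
y(N, S) = 2*N/(12 + S) (y(N, S) = (2*N)/(12 + S) = 2*N/(12 + S))
y(-11, 0) - 143/(-4) = 2*(-11)/(12 + 0) - 143/(-4) = 2*(-11)/12 - 143*(-¼) = 2*(-11)*(1/12) + 143/4 = -11/6 + 143/4 = 407/12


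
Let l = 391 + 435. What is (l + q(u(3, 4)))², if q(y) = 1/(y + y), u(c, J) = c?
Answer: 24571849/36 ≈ 6.8255e+5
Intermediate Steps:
q(y) = 1/(2*y)
l = 826
(l + q(u(3, 4)))² = (826 + (½)/3)² = (826 + (½)*(⅓))² = (826 + ⅙)² = (4957/6)² = 24571849/36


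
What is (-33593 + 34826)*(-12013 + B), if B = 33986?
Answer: 27092709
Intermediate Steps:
(-33593 + 34826)*(-12013 + B) = (-33593 + 34826)*(-12013 + 33986) = 1233*21973 = 27092709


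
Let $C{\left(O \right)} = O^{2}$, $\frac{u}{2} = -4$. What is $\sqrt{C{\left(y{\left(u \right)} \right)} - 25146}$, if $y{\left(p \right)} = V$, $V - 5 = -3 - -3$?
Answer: $i \sqrt{25121} \approx 158.5 i$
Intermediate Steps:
$u = -8$ ($u = 2 \left(-4\right) = -8$)
$V = 5$ ($V = 5 - 0 = 5 + \left(-3 + 3\right) = 5 + 0 = 5$)
$y{\left(p \right)} = 5$
$\sqrt{C{\left(y{\left(u \right)} \right)} - 25146} = \sqrt{5^{2} - 25146} = \sqrt{25 - 25146} = \sqrt{-25121} = i \sqrt{25121}$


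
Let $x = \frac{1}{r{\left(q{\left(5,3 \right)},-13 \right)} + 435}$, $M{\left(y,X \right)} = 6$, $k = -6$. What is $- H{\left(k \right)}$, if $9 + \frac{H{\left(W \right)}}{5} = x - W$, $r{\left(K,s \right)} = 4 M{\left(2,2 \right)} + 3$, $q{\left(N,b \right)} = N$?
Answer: $\frac{6925}{462} \approx 14.989$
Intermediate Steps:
$r{\left(K,s \right)} = 27$ ($r{\left(K,s \right)} = 4 \cdot 6 + 3 = 24 + 3 = 27$)
$x = \frac{1}{462}$ ($x = \frac{1}{27 + 435} = \frac{1}{462} \approx 0.0021645$)
$H{\left(W \right)} = - \frac{20785}{462} - 5 W$ ($H{\left(W \right)} = -45 + 5 \left(\frac{1}{462} - W\right) = -45 - \left(- \frac{5}{462} + 5 W\right) = - \frac{20785}{462} - 5 W$)
$- H{\left(k \right)} = - (- \frac{20785}{462} - -30) = - (- \frac{20785}{462} + 30) = \left(-1\right) \left(- \frac{6925}{462}\right) = \frac{6925}{462}$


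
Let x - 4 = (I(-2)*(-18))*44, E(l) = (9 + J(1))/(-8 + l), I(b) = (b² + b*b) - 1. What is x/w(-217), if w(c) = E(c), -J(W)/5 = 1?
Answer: 311625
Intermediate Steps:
J(W) = -5 (J(W) = -5*1 = -5)
I(b) = -1 + 2*b² (I(b) = (b² + b²) - 1 = 2*b² - 1 = -1 + 2*b²)
E(l) = 4/(-8 + l) (E(l) = (9 - 5)/(-8 + l) = 4/(-8 + l))
x = -5540 (x = 4 + ((-1 + 2*(-2)²)*(-18))*44 = 4 + ((-1 + 2*4)*(-18))*44 = 4 + ((-1 + 8)*(-18))*44 = 4 + (7*(-18))*44 = 4 - 126*44 = 4 - 5544 = -5540)
w(c) = 4/(-8 + c)
x/w(-217) = -5540/(4/(-8 - 217)) = -5540/(4/(-225)) = -5540/(4*(-1/225)) = -5540/(-4/225) = -5540*(-225/4) = 311625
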